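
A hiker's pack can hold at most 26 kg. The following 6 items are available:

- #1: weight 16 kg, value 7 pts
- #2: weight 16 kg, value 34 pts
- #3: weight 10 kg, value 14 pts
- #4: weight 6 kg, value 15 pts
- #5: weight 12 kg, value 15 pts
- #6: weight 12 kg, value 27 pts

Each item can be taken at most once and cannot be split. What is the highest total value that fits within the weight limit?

Check high-value combinations within 26 kg:
- #2+#4: weight 16+6=22, value 34+15=49
- #2+#3: weight 16+10=26, value 34+14=48
- #4+#6: weight 6+12=18, value 15+27=42
- #5+#6: weight 12+12=24, value 15+27=42
Best: 49 pts.

49 pts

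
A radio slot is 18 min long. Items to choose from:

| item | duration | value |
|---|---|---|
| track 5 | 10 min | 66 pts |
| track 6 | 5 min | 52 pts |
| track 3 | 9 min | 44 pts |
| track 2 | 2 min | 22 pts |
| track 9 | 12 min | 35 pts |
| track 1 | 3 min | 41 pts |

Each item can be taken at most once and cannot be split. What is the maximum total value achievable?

159 pts

Check high-value combinations within 18 min:
- track 5+track 6+track 1: duration 10+5+3=18, value 66+52+41=159
- track 5+track 6+track 2: duration 10+5+2=17, value 66+52+22=140
- track 6+track 3+track 1: duration 5+9+3=17, value 52+44+41=137
- track 5+track 2+track 1: duration 10+2+3=15, value 66+22+41=129
- track 5+track 6: duration 10+5=15, value 66+52=118
Best: 159 pts.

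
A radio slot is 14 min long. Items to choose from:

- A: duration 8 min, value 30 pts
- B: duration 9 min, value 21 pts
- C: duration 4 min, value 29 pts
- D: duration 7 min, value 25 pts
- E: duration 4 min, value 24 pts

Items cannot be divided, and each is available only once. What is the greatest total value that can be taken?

Check high-value combinations within 14 min:
- A+C: duration 8+4=12, value 30+29=59
- C+D: duration 4+7=11, value 29+25=54
- A+E: duration 8+4=12, value 30+24=54
- C+E: duration 4+4=8, value 29+24=53
- B+C: duration 9+4=13, value 21+29=50
Best: 59 pts.

59 pts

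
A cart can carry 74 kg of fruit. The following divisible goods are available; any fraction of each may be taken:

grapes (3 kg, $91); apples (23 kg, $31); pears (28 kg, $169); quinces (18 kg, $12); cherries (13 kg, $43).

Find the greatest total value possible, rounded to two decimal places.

Take in order of value per unit:
- grapes (91/3 per unit): all 3 → value 91, running total 91.00
- pears (169/28 per unit): all 28 → value 169, running total 260.00
- cherries (43/13 per unit): all 13 → value 43, running total 303.00
- apples (31/23 per unit): all 23 → value 31, running total 334.00
- quinces (12/18 per unit): 7 of 18 → value 7×12/18 = 4.6667, running total 338.67
Total 338.67.

338.67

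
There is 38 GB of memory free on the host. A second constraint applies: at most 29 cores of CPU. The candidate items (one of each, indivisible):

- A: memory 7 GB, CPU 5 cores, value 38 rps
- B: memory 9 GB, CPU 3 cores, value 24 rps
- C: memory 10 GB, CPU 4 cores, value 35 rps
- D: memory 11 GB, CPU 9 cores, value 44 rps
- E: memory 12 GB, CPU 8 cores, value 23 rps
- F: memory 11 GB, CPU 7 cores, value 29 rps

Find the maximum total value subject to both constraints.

Feasible sets respecting both limits:
- A+B+C+D: memory 37, CPU 21, value 141
- A+B+D+F: memory 38, CPU 24, value 135
- A+B+C+F: memory 37, CPU 19, value 126
Best: 141 rps.

141 rps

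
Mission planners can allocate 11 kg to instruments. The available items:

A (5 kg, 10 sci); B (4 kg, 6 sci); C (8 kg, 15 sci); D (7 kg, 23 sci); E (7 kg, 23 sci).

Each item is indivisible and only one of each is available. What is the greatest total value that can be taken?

29 sci

Check high-value combinations within 11 kg:
- B+D: mass 4+7=11, value 6+23=29
- B+E: mass 4+7=11, value 6+23=29
- D: mass 7, value 23
- E: mass 7, value 23
Best: 29 sci.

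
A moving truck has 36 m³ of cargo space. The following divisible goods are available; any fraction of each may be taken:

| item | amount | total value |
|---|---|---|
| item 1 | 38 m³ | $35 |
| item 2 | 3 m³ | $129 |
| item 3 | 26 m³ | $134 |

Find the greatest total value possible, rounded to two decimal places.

269.45

Take in order of value per unit:
- item 2 (129/3 per unit): all 3 → value 129, running total 129.00
- item 3 (134/26 per unit): all 26 → value 134, running total 263.00
- item 1 (35/38 per unit): 7 of 38 → value 7×35/38 = 6.4474, running total 269.45
Total 269.45.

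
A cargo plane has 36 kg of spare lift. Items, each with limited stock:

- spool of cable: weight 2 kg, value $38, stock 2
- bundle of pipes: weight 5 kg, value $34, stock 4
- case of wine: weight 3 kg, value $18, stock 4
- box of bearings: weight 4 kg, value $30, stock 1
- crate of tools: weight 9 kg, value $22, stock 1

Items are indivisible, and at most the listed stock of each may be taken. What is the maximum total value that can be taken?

Top feasible selections:
- 2×spool of cable + 4×bundle of pipes + 4×case of wine: weight 36, value 284
- 2×spool of cable + 3×bundle of pipes + 4×case of wine + 1×box of bearings: weight 35, value 280
Best: $284.

$284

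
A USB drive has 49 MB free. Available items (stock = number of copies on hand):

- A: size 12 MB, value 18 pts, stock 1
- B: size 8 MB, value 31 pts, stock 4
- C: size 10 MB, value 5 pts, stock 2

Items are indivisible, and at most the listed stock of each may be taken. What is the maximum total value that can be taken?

Top feasible selections:
- 1×A + 4×B: size 44, value 142
- 4×B + 1×C: size 42, value 129
Best: 142 pts.

142 pts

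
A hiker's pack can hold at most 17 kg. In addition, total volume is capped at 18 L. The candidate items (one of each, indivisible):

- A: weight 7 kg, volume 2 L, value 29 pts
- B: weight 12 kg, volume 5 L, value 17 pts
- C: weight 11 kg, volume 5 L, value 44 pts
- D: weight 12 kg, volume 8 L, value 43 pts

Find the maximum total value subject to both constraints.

44 pts

Feasible sets respecting both limits:
- C: weight 11, volume 5, value 44
- D: weight 12, volume 8, value 43
- A: weight 7, volume 2, value 29
- B: weight 12, volume 5, value 17
Best: 44 pts.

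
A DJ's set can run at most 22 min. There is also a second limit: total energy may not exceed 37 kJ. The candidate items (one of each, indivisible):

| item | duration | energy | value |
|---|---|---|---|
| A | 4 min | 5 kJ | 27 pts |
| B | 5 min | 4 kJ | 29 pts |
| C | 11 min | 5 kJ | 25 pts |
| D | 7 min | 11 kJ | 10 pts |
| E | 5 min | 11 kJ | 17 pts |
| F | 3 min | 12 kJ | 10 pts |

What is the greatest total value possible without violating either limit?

83 pts

Feasible sets respecting both limits:
- A+B+D+E: duration 21, energy 31, value 83
- A+B+E+F: duration 17, energy 32, value 83
- A+B+C: duration 20, energy 14, value 81
Best: 83 pts.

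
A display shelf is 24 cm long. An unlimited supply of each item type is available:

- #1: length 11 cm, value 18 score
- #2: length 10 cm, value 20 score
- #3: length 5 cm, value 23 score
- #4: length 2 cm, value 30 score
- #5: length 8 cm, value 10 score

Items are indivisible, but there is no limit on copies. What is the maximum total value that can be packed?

Best value-per-unit is #4 at 30/2, and filling with it alone uses length 12×2=24. No mix of the others beats 12×30 = 360.

360 score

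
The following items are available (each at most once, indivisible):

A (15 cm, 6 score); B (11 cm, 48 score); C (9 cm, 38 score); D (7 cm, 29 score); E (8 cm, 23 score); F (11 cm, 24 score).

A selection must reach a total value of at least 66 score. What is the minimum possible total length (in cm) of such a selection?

Subsets with value ≥ 66, sorted by total length:
- C+D: length 16, value 67
- B+D: length 18, value 77
Minimum length: 16 cm.

16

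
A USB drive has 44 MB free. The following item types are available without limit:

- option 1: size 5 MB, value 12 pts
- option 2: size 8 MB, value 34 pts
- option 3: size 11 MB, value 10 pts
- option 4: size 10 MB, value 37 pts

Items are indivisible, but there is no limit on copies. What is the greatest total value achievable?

176 pts

Best value-per-unit is option 2 at 34/8; filling with it alone gives 5×34 = 170.
Optimal mix: 3×option 2 + 2×option 4 → size 44, value 176.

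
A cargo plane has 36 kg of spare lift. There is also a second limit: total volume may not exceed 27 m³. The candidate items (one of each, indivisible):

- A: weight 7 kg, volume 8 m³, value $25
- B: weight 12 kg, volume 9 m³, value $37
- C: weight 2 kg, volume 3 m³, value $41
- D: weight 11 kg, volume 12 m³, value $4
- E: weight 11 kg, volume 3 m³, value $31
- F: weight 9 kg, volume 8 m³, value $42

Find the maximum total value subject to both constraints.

$151

Feasible sets respecting both limits:
- B+C+E+F: weight 34, volume 23, value 151
- A+C+E+F: weight 29, volume 22, value 139
- A+B+C+E: weight 32, volume 23, value 134
- B+C+F: weight 23, volume 20, value 120
Best: $151.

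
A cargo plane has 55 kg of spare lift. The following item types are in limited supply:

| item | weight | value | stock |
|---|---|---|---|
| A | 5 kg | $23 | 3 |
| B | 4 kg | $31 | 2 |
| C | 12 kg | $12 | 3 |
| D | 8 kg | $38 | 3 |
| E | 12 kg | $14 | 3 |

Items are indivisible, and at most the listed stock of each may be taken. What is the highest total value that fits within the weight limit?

Top feasible selections:
- 3×A + 2×B + 3×D: weight 47, value 245
- 2×A + 2×B + 3×D + 1×E: weight 54, value 236
- 2×A + 2×B + 1×C + 3×D: weight 54, value 234
Best: $245.

$245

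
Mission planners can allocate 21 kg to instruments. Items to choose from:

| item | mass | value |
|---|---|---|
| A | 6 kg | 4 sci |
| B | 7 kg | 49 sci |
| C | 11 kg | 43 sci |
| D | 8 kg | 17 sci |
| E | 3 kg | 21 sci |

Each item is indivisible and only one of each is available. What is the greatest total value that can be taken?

Check high-value combinations within 21 kg:
- B+C+E: mass 7+11+3=21, value 49+43+21=113
- B+C: mass 7+11=18, value 49+43=92
- B+D+E: mass 7+8+3=18, value 49+17+21=87
Best: 113 sci.

113 sci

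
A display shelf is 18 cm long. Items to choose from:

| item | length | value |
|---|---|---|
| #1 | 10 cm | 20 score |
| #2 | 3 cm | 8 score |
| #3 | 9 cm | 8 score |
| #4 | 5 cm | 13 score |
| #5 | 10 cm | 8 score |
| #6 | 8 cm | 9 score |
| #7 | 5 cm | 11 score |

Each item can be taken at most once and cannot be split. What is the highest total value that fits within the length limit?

41 score

Check high-value combinations within 18 cm:
- #1+#2+#4: length 10+3+5=18, value 20+8+13=41
- #1+#2+#7: length 10+3+5=18, value 20+8+11=39
- #1+#4: length 10+5=15, value 20+13=33
- #4+#6+#7: length 5+8+5=18, value 13+9+11=33
Best: 41 score.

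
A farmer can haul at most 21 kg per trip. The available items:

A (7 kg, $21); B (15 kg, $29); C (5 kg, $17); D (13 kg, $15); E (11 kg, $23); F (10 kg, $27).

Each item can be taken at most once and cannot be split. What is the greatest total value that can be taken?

$50

Check high-value combinations within 21 kg:
- E+F: weight 11+10=21, value 23+27=50
- A+F: weight 7+10=17, value 21+27=48
- B+C: weight 15+5=20, value 29+17=46
- C+F: weight 5+10=15, value 17+27=44
- A+E: weight 7+11=18, value 21+23=44
Best: $50.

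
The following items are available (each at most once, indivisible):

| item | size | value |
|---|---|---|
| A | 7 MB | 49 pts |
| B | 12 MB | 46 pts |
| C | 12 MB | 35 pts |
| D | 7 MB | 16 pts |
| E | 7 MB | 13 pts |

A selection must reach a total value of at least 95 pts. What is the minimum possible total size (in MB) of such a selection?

Subsets with value ≥ 95, sorted by total size:
- A+B: size 19, value 95
- A+B+D: size 26, value 111
- A+B+E: size 26, value 108
Minimum size: 19 MB.

19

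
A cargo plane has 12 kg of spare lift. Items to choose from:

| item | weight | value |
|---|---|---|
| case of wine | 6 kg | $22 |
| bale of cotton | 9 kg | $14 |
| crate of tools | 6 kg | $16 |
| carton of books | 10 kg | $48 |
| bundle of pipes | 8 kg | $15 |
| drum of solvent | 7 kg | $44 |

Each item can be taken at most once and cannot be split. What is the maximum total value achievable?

$48

Check high-value combinations within 12 kg:
- carton of books: weight 10, value 48
- drum of solvent: weight 7, value 44
- case of wine+crate of tools: weight 6+6=12, value 22+16=38
- case of wine: weight 6, value 22
Best: $48.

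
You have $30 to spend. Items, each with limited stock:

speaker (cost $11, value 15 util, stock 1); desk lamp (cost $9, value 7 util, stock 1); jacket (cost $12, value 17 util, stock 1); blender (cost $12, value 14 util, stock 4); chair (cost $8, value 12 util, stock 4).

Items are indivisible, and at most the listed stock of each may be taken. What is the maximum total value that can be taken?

Top feasible selections:
- 1×jacket + 2×chair: cost 28, value 41
- 1×speaker + 2×chair: cost 27, value 39
Best: 41 util.

41 util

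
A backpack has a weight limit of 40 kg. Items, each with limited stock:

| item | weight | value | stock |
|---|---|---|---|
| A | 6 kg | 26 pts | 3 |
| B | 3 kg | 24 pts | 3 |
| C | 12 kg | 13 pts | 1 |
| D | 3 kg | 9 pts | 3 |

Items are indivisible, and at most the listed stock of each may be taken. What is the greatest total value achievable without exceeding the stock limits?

Best selections within weight 40 and stock limits:
- 3×A + 3×B + 3×D: weight 36, value 177
- 3×A + 3×B + 2×D: weight 33, value 168
- 3×A + 3×B + 1×C: weight 39, value 163
- 3×A + 3×B + 1×D: weight 30, value 159
Best: 177 pts.

177 pts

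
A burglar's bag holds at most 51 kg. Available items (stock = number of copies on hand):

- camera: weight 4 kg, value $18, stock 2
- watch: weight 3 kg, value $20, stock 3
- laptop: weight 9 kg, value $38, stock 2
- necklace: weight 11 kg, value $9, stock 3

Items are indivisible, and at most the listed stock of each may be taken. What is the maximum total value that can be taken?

$181

Best selections within weight 51 and stock limits:
- 2×camera + 3×watch + 2×laptop + 1×necklace: weight 46, value 181
- 2×camera + 3×watch + 2×laptop: weight 35, value 172
- 1×camera + 3×watch + 2×laptop + 1×necklace: weight 42, value 163
- 2×camera + 2×watch + 2×laptop + 1×necklace: weight 43, value 161
Best: $181.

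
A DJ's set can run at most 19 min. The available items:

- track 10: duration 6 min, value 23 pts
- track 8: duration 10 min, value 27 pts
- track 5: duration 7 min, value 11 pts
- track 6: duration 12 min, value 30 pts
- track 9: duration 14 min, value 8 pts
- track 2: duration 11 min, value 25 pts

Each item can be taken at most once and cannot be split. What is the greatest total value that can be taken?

This is a 0/1 knapsack; check combinations near the capacity.
- track 10+track 6: duration 6+12=18, value 23+30=53
- track 10+track 8: duration 6+10=16, value 23+27=50
- track 10+track 2: duration 6+11=17, value 23+25=48
- track 5+track 6: duration 7+12=19, value 11+30=41
Best: 53 pts.

53 pts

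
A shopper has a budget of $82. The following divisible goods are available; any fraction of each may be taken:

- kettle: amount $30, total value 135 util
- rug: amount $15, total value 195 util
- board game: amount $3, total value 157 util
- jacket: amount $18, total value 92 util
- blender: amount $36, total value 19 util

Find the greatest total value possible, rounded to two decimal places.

Take in order of value per unit:
- board game (157/3 per unit): all 3 → value 157, running total 157.00
- rug (195/15 per unit): all 15 → value 195, running total 352.00
- jacket (92/18 per unit): all 18 → value 92, running total 444.00
- kettle (135/30 per unit): all 30 → value 135, running total 579.00
- blender (19/36 per unit): 16 of 36 → value 16×19/36 = 8.4444, running total 587.44
Total 587.44.

587.44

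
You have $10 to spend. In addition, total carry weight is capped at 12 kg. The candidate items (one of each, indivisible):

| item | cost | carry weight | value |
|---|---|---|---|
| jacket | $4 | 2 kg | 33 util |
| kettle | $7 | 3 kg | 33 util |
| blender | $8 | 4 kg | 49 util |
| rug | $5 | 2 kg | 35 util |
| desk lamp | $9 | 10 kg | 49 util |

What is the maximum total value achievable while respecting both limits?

Feasible sets respecting both limits:
- jacket+rug: cost 9, carry weight 4, value 68
- blender: cost 8, carry weight 4, value 49
- desk lamp: cost 9, carry weight 10, value 49
- rug: cost 5, carry weight 2, value 35
Best: 68 util.

68 util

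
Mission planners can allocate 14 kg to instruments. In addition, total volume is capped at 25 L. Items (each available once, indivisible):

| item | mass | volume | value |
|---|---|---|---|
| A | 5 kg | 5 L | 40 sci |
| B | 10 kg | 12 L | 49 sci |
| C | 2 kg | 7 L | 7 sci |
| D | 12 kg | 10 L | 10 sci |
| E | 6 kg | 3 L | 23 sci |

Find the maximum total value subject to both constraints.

Feasible sets respecting both limits:
- A+C+E: mass 13, volume 15, value 70
- A+E: mass 11, volume 8, value 63
- B+C: mass 12, volume 19, value 56
- B: mass 10, volume 12, value 49
Best: 70 sci.

70 sci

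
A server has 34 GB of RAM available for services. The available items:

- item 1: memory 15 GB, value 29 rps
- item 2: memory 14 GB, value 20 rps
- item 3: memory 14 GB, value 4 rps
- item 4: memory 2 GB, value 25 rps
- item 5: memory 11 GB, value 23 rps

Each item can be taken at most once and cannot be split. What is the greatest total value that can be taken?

77 rps

Check high-value combinations within 34 GB:
- item 1+item 4+item 5: memory 15+2+11=28, value 29+25+23=77
- item 1+item 2+item 4: memory 15+14+2=31, value 29+20+25=74
- item 2+item 4+item 5: memory 14+2+11=27, value 20+25+23=68
- item 1+item 3+item 4: memory 15+14+2=31, value 29+4+25=58
- item 1+item 4: memory 15+2=17, value 29+25=54
Best: 77 rps.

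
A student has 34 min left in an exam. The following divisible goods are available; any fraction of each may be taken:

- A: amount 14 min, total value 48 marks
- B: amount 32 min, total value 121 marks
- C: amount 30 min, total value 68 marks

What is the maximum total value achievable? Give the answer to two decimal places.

Take in order of value per unit:
- B (121/32 per unit): all 32 → value 121, running total 121.00
- A (48/14 per unit): 2 of 14 → value 2×48/14 = 6.8571, running total 127.86
Total 127.86.

127.86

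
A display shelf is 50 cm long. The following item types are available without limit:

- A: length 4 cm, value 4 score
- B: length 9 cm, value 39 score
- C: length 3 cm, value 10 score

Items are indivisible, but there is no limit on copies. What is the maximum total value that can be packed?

205 score

Best value-per-unit is B at 39/9; filling with it alone gives 5×39 = 195.
Optimal mix: 5×B + 1×C → length 48, value 205.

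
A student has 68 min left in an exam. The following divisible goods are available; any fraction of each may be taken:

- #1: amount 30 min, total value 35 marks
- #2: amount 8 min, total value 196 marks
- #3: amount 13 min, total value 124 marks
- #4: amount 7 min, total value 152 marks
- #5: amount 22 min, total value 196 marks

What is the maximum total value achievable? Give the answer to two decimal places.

Take in order of value per unit:
- #2 (196/8 per unit): all 8 → value 196, running total 196.00
- #4 (152/7 per unit): all 7 → value 152, running total 348.00
- #3 (124/13 per unit): all 13 → value 124, running total 472.00
- #5 (196/22 per unit): all 22 → value 196, running total 668.00
- #1 (35/30 per unit): 18 of 30 → value 18×35/30 = 21.0000, running total 689.00
Total 689.00.

689.00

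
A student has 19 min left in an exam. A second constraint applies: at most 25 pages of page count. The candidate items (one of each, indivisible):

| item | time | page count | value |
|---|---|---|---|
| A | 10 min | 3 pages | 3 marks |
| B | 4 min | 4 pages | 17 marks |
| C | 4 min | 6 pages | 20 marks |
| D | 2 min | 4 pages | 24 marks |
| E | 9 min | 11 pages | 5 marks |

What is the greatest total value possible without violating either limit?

Feasible sets respecting both limits:
- B+C+D+E: time 19, page count 25, value 66
- B+C+D: time 10, page count 14, value 61
- C+D+E: time 15, page count 21, value 49
- A+C+D: time 16, page count 13, value 47
Best: 66 marks.

66 marks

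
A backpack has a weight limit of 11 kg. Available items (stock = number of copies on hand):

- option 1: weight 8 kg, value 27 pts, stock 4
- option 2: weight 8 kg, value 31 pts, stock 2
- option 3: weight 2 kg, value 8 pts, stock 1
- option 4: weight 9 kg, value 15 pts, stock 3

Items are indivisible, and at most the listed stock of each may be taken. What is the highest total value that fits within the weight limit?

Best selections within weight 11 and stock limits:
- 1×option 2 + 1×option 3: weight 10, value 39
- 1×option 1 + 1×option 3: weight 10, value 35
- 1×option 2: weight 8, value 31
Best: 39 pts.

39 pts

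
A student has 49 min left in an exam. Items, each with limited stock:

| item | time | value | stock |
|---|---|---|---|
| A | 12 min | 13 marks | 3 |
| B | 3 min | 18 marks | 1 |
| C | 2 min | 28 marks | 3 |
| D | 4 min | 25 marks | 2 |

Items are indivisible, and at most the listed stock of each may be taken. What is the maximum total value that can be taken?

Best selections within time 49 and stock limits:
- 2×A + 1×B + 3×C + 2×D: time 41, value 178
- 3×A + 1×B + 3×C + 1×D: time 49, value 166
- 1×A + 1×B + 3×C + 2×D: time 29, value 165
- 2×A + 3×C + 2×D: time 38, value 160
Best: 178 marks.

178 marks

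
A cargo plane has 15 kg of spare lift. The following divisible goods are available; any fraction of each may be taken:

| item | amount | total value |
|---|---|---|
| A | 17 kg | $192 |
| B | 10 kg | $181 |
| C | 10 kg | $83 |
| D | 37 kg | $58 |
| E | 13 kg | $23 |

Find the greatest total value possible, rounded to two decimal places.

237.47

Take in order of value per unit:
- B (181/10 per unit): all 10 → value 181, running total 181.00
- A (192/17 per unit): 5 of 17 → value 5×192/17 = 56.4706, running total 237.47
Total 237.47.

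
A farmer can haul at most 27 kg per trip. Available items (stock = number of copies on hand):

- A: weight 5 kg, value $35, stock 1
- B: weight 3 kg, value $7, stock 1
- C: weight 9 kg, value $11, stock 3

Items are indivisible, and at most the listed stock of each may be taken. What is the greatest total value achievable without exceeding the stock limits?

$64

Best selections within weight 27 and stock limits:
- 1×A + 1×B + 2×C: weight 26, value 64
- 1×A + 2×C: weight 23, value 57
Best: $64.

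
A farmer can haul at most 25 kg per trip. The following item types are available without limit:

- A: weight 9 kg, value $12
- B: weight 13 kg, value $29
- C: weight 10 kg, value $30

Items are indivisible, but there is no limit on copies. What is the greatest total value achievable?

$60

Best value-per-unit is C at 30/10, and filling with it alone uses weight 2×10=20. No mix of the others beats 2×30 = 60.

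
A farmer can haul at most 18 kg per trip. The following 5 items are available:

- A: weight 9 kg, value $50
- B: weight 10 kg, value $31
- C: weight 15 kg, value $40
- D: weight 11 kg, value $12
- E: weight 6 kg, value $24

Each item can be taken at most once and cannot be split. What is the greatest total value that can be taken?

$74

Check high-value combinations within 18 kg:
- A+E: weight 9+6=15, value 50+24=74
- B+E: weight 10+6=16, value 31+24=55
- A: weight 9, value 50
- C: weight 15, value 40
- D+E: weight 11+6=17, value 12+24=36
Best: $74.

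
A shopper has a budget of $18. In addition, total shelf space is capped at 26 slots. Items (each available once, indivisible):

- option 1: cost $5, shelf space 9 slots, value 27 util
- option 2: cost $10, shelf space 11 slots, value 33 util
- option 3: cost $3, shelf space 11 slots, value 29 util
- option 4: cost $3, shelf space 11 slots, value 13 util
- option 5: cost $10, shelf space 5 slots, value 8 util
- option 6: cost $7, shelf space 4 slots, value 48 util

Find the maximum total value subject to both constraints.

104 util

Feasible sets respecting both limits:
- option 1+option 3+option 6: cost 15, shelf space 24, value 104
- option 3+option 4+option 6: cost 13, shelf space 26, value 90
- option 1+option 4+option 6: cost 15, shelf space 24, value 88
- option 2+option 6: cost 17, shelf space 15, value 81
Best: 104 util.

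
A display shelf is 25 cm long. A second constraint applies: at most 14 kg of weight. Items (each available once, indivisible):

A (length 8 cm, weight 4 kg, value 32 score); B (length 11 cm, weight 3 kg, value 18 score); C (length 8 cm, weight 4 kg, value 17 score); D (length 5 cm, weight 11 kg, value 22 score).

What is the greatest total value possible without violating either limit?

Feasible sets respecting both limits:
- A+B: length 19, weight 7, value 50
- A+C: length 16, weight 8, value 49
- B+D: length 16, weight 14, value 40
Best: 50 score.

50 score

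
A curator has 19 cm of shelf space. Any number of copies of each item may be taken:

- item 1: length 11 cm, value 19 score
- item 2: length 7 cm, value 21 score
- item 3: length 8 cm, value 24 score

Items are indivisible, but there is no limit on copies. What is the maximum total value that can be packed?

48 score

Best value-per-unit is item 2 at 21/7; filling with it alone gives 2×21 = 42.
Optimal mix: 2×item 3 → length 16, value 48.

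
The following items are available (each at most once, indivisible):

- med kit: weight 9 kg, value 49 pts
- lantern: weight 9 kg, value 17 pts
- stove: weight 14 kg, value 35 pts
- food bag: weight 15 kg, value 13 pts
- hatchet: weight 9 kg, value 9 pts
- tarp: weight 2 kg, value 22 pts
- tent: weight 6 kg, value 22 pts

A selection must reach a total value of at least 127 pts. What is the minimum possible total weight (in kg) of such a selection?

31

Subsets with value ≥ 127, sorted by total weight:
- med kit+stove+tarp+tent: weight 31, value 128
- med kit+lantern+stove+tarp+tent: weight 40, value 145
Minimum weight: 31 kg.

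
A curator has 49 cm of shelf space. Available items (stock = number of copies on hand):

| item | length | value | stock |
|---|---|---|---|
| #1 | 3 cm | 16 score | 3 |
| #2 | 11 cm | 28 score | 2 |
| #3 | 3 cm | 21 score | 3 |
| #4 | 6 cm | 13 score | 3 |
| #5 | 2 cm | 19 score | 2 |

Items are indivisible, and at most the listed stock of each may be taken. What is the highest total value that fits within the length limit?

205 score

Best selections within length 49 and stock limits:
- 3×#1 + 2×#2 + 3×#3 + 2×#5: length 44, value 205
- 3×#1 + 1×#2 + 3×#3 + 2×#4 + 2×#5: length 45, value 203
- 2×#1 + 2×#2 + 3×#3 + 1×#4 + 2×#5: length 47, value 202
Best: 205 score.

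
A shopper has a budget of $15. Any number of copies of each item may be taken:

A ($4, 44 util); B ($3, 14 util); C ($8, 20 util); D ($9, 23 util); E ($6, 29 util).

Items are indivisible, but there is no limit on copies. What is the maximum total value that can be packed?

Best value-per-unit is A at 44/4; filling with it alone gives 3×44 = 132.
Optimal mix: 3×A + 1×B → cost 15, value 146.

146 util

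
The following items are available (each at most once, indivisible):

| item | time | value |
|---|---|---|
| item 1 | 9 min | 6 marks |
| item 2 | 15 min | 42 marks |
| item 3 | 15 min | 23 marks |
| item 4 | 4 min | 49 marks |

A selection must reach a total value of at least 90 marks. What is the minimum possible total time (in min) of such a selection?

19

Subsets with value ≥ 90, sorted by total time:
- item 2+item 4: time 19, value 91
- item 1+item 2+item 4: time 28, value 97
Minimum time: 19 min.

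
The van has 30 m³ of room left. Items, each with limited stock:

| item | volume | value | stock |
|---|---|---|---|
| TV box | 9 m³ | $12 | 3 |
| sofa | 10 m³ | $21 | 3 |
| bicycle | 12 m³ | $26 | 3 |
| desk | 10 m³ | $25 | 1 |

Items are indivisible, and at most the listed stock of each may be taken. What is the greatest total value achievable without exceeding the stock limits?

Best selections within volume 30 and stock limits:
- 2×sofa + 1×desk: volume 30, value 67
- 3×sofa: volume 30, value 63
- 1×TV box + 1×sofa + 1×desk: volume 29, value 58
Best: $67.

$67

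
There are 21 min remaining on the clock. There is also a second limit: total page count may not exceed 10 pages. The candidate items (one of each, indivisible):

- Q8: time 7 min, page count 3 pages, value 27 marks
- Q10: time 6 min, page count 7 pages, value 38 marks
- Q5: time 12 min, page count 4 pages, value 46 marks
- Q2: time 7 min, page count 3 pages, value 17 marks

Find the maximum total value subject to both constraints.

73 marks

Feasible sets respecting both limits:
- Q8+Q5: time 19, page count 7, value 73
- Q8+Q10: time 13, page count 10, value 65
- Q5+Q2: time 19, page count 7, value 63
- Q10+Q2: time 13, page count 10, value 55
Best: 73 marks.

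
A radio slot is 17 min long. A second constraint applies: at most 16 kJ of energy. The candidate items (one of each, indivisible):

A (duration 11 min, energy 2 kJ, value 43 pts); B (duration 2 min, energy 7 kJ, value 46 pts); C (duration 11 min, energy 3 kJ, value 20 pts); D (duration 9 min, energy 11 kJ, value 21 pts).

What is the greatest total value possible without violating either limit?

89 pts

Feasible sets respecting both limits:
- A+B: duration 13, energy 9, value 89
- B+C: duration 13, energy 10, value 66
- B: duration 2, energy 7, value 46
Best: 89 pts.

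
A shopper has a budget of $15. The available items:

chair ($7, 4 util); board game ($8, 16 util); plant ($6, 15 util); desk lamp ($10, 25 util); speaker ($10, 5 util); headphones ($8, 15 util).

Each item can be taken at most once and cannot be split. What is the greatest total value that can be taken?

31 util

Check high-value combinations within $15:
- board game+plant: cost 8+6=14, value 16+15=31
- plant+headphones: cost 6+8=14, value 15+15=30
- desk lamp: cost 10, value 25
Best: 31 util.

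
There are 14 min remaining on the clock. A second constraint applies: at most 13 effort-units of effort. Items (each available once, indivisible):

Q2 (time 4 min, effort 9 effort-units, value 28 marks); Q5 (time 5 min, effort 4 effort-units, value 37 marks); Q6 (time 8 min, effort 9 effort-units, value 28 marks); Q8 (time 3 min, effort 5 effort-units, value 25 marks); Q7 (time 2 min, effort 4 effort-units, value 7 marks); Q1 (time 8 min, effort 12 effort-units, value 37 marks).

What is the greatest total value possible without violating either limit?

69 marks

Feasible sets respecting both limits:
- Q5+Q8+Q7: time 10, effort 13, value 69
- Q2+Q5: time 9, effort 13, value 65
- Q5+Q6: time 13, effort 13, value 65
Best: 69 marks.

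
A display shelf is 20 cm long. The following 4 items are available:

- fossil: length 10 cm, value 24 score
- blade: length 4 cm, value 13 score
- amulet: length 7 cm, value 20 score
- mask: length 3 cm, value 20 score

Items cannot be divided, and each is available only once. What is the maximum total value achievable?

Check high-value combinations within 20 cm:
- fossil+amulet+mask: length 10+7+3=20, value 24+20+20=64
- fossil+blade+mask: length 10+4+3=17, value 24+13+20=57
- blade+amulet+mask: length 4+7+3=14, value 13+20+20=53
- fossil+mask: length 10+3=13, value 24+20=44
- fossil+amulet: length 10+7=17, value 24+20=44
Best: 64 score.

64 score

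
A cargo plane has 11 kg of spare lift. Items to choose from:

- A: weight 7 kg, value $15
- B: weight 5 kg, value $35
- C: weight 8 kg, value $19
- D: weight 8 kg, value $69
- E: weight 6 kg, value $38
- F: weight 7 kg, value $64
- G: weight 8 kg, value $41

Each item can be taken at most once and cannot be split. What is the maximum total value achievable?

This is a 0/1 knapsack; check combinations near the capacity.
- B+E: weight 5+6=11, value 35+38=73
- D: weight 8, value 69
- F: weight 7, value 64
Best: $73.

$73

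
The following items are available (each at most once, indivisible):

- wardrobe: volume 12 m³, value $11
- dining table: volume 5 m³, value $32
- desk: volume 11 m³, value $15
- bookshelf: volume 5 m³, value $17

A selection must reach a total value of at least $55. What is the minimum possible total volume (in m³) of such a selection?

Subsets with value ≥ 55, sorted by total volume:
- dining table+desk+bookshelf: volume 21, value 64
- wardrobe+dining table+bookshelf: volume 22, value 60
Minimum volume: 21 m³.

21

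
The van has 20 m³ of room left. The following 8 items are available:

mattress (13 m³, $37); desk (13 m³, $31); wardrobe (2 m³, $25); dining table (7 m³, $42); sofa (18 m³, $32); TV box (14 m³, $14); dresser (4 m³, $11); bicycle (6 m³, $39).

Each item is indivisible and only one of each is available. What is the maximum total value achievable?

Check high-value combinations within 20 m³:
- wardrobe+dining table+dresser+bicycle: volume 2+7+4+6=19, value 25+42+11+39=117
- wardrobe+dining table+bicycle: volume 2+7+6=15, value 25+42+39=106
- dining table+dresser+bicycle: volume 7+4+6=17, value 42+11+39=92
- dining table+bicycle: volume 7+6=13, value 42+39=81
Best: $117.

$117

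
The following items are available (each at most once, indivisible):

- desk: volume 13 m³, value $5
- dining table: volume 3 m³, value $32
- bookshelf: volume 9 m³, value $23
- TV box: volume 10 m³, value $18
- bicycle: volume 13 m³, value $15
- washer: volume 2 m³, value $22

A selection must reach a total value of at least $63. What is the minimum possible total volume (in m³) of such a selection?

Subsets with value ≥ 63, sorted by total volume:
- dining table+bookshelf+washer: volume 14, value 77
- dining table+TV box+washer: volume 15, value 72
- dining table+bicycle+washer: volume 18, value 69
- bookshelf+TV box+washer: volume 21, value 63
Minimum volume: 14 m³.

14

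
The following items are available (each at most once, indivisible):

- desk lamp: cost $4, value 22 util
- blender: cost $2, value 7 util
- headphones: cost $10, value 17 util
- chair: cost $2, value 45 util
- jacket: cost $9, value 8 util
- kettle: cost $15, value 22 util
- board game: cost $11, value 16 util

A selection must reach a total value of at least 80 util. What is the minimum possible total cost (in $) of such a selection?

16

Subsets with value ≥ 80, sorted by total cost:
- desk lamp+headphones+chair: cost 16, value 84
- desk lamp+chair+board game: cost 17, value 83
- desk lamp+blender+chair+jacket: cost 17, value 82
Minimum cost: 16 $.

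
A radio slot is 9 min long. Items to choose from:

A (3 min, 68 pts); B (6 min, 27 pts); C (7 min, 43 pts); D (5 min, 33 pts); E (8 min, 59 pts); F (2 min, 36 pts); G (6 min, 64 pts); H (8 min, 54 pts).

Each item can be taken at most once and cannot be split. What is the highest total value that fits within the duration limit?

This is a 0/1 knapsack; check combinations near the capacity.
- A+G: duration 3+6=9, value 68+64=132
- A+F: duration 3+2=5, value 68+36=104
- A+D: duration 3+5=8, value 68+33=101
- F+G: duration 2+6=8, value 36+64=100
- A+B: duration 3+6=9, value 68+27=95
Best: 132 pts.

132 pts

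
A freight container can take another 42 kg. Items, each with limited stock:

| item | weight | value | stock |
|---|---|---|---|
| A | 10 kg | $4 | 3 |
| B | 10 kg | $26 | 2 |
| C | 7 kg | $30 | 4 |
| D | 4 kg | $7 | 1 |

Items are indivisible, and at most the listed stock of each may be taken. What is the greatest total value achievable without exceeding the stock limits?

Best selections within weight 42 and stock limits:
- 1×B + 4×C + 1×D: weight 42, value 153
- 1×B + 4×C: weight 38, value 146
Best: $153.

$153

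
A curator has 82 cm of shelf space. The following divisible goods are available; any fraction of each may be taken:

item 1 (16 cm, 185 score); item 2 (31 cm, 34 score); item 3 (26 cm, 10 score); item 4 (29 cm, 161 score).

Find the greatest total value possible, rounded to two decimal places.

382.31

Take in order of value per unit:
- item 1 (185/16 per unit): all 16 → value 185, running total 185.00
- item 4 (161/29 per unit): all 29 → value 161, running total 346.00
- item 2 (34/31 per unit): all 31 → value 34, running total 380.00
- item 3 (10/26 per unit): 6 of 26 → value 6×10/26 = 2.3077, running total 382.31
Total 382.31.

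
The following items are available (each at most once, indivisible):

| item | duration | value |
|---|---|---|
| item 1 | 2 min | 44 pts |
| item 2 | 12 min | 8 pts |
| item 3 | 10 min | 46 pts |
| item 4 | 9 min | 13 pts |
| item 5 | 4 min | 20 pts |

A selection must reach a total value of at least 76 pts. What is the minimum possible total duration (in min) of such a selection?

Subsets with value ≥ 76, sorted by total duration:
- item 1+item 3: duration 12, value 90
- item 1+item 4+item 5: duration 15, value 77
- item 1+item 3+item 5: duration 16, value 110
Minimum duration: 12 min.

12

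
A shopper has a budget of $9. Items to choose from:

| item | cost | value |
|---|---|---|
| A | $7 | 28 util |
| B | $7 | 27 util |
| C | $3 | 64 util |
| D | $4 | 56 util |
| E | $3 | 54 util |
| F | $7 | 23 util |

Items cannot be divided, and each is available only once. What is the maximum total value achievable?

120 util

Check high-value combinations within $9:
- C+D: cost 3+4=7, value 64+56=120
- C+E: cost 3+3=6, value 64+54=118
- D+E: cost 4+3=7, value 56+54=110
- C: cost 3, value 64
Best: 120 util.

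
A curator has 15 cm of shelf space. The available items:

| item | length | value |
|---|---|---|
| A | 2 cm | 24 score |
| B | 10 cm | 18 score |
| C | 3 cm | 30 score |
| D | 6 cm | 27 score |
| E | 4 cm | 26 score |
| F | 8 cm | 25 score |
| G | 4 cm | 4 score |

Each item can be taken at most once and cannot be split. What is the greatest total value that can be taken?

107 score

This is a 0/1 knapsack; check combinations near the capacity.
- A+C+D+E: length 2+3+6+4=15, value 24+30+27+26=107
- A+C+D+G: length 2+3+6+4=15, value 24+30+27+4=85
- A+C+E+G: length 2+3+4+4=13, value 24+30+26+4=84
Best: 107 score.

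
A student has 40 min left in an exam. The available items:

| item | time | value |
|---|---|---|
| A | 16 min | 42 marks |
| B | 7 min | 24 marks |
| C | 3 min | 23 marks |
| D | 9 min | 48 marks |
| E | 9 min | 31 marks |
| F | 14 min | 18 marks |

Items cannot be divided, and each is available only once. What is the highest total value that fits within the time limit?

144 marks

This is a 0/1 knapsack; check combinations near the capacity.
- A+C+D+E: time 16+3+9+9=37, value 42+23+48+31=144
- A+B+C+D: time 16+7+3+9=35, value 42+24+23+48=137
- B+C+D+E: time 7+3+9+9=28, value 24+23+48+31=126
- A+D+E: time 16+9+9=34, value 42+48+31=121
- B+D+E+F: time 7+9+9+14=39, value 24+48+31+18=121
Best: 144 marks.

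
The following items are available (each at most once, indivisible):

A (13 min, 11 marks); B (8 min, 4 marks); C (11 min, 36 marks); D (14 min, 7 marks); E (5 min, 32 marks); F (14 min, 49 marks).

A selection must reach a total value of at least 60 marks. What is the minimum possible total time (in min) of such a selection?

Subsets with value ≥ 60, sorted by total time:
- C+E: time 16, value 68
- E+F: time 19, value 81
- B+C+E: time 24, value 72
- C+F: time 25, value 85
Minimum time: 16 min.

16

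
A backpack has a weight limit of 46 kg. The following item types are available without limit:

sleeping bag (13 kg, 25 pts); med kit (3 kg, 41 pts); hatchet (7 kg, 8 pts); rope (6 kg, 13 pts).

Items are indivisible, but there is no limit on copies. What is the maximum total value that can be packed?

Best value-per-unit is med kit at 41/3, and filling with it alone uses weight 15×3=45. No mix of the others beats 15×41 = 615.

615 pts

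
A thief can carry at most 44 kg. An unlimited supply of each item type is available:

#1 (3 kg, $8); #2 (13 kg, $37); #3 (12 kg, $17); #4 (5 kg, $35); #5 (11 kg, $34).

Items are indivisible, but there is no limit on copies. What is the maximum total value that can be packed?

$288

Best value-per-unit is #4 at 35/5; filling with it alone gives 8×35 = 280.
Optimal mix: 1×#1 + 8×#4 → weight 43, value 288.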